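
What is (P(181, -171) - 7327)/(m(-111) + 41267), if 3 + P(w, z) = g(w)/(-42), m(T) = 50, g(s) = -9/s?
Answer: -18574217/104697278 ≈ -0.17741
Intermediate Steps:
P(w, z) = -3 + 3/(14*w) (P(w, z) = -3 - 9/w/(-42) = -3 - 9/w*(-1/42) = -3 + 3/(14*w))
(P(181, -171) - 7327)/(m(-111) + 41267) = ((-3 + (3/14)/181) - 7327)/(50 + 41267) = ((-3 + (3/14)*(1/181)) - 7327)/41317 = ((-3 + 3/2534) - 7327)*(1/41317) = (-7599/2534 - 7327)*(1/41317) = -18574217/2534*1/41317 = -18574217/104697278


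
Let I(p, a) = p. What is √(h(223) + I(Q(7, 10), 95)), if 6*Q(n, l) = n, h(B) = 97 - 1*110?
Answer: I*√426/6 ≈ 3.44*I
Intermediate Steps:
h(B) = -13 (h(B) = 97 - 110 = -13)
Q(n, l) = n/6
√(h(223) + I(Q(7, 10), 95)) = √(-13 + (⅙)*7) = √(-13 + 7/6) = √(-71/6) = I*√426/6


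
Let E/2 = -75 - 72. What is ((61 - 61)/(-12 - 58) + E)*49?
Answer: -14406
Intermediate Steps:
E = -294 (E = 2*(-75 - 72) = 2*(-147) = -294)
((61 - 61)/(-12 - 58) + E)*49 = ((61 - 61)/(-12 - 58) - 294)*49 = (0/(-70) - 294)*49 = (0*(-1/70) - 294)*49 = (0 - 294)*49 = -294*49 = -14406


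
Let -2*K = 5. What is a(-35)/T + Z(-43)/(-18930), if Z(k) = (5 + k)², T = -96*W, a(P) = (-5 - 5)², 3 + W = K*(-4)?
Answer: -39769/176680 ≈ -0.22509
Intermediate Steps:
K = -5/2 (K = -½*5 = -5/2 ≈ -2.5000)
W = 7 (W = -3 - 5/2*(-4) = -3 + 10 = 7)
a(P) = 100 (a(P) = (-10)² = 100)
T = -672 (T = -96*7 = -672)
a(-35)/T + Z(-43)/(-18930) = 100/(-672) + (5 - 43)²/(-18930) = 100*(-1/672) + (-38)²*(-1/18930) = -25/168 + 1444*(-1/18930) = -25/168 - 722/9465 = -39769/176680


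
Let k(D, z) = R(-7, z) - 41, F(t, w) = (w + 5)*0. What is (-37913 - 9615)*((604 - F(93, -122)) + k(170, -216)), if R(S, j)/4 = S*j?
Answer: -314207608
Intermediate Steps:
R(S, j) = 4*S*j (R(S, j) = 4*(S*j) = 4*S*j)
F(t, w) = 0 (F(t, w) = (5 + w)*0 = 0)
k(D, z) = -41 - 28*z (k(D, z) = 4*(-7)*z - 41 = -28*z - 41 = -41 - 28*z)
(-37913 - 9615)*((604 - F(93, -122)) + k(170, -216)) = (-37913 - 9615)*((604 - 1*0) + (-41 - 28*(-216))) = -47528*((604 + 0) + (-41 + 6048)) = -47528*(604 + 6007) = -47528*6611 = -314207608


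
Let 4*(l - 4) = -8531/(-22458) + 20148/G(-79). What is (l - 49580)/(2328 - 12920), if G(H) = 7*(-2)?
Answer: 1652671621/350552832 ≈ 4.7145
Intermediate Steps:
G(H) = -14
l = -11771941/33096 (l = 4 + (-8531/(-22458) + 20148/(-14))/4 = 4 + (-8531*(-1/22458) + 20148*(-1/14))/4 = 4 + (449/1182 - 10074/7)/4 = 4 + (1/4)*(-11904325/8274) = 4 - 11904325/33096 = -11771941/33096 ≈ -355.69)
(l - 49580)/(2328 - 12920) = (-11771941/33096 - 49580)/(2328 - 12920) = -1652671621/33096/(-10592) = -1652671621/33096*(-1/10592) = 1652671621/350552832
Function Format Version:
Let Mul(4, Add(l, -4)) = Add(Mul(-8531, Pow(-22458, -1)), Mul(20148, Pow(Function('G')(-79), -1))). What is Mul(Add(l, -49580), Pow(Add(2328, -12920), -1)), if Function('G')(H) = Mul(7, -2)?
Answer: Rational(1652671621, 350552832) ≈ 4.7145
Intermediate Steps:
Function('G')(H) = -14
l = Rational(-11771941, 33096) (l = Add(4, Mul(Rational(1, 4), Add(Mul(-8531, Pow(-22458, -1)), Mul(20148, Pow(-14, -1))))) = Add(4, Mul(Rational(1, 4), Add(Mul(-8531, Rational(-1, 22458)), Mul(20148, Rational(-1, 14))))) = Add(4, Mul(Rational(1, 4), Add(Rational(449, 1182), Rational(-10074, 7)))) = Add(4, Mul(Rational(1, 4), Rational(-11904325, 8274))) = Add(4, Rational(-11904325, 33096)) = Rational(-11771941, 33096) ≈ -355.69)
Mul(Add(l, -49580), Pow(Add(2328, -12920), -1)) = Mul(Add(Rational(-11771941, 33096), -49580), Pow(Add(2328, -12920), -1)) = Mul(Rational(-1652671621, 33096), Pow(-10592, -1)) = Mul(Rational(-1652671621, 33096), Rational(-1, 10592)) = Rational(1652671621, 350552832)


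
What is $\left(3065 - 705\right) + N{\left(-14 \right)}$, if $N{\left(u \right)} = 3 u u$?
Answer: $2948$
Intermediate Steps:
$N{\left(u \right)} = 3 u^{2}$
$\left(3065 - 705\right) + N{\left(-14 \right)} = \left(3065 - 705\right) + 3 \left(-14\right)^{2} = 2360 + 3 \cdot 196 = 2360 + 588 = 2948$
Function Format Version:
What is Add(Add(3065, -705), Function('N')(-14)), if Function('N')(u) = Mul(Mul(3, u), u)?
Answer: 2948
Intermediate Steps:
Function('N')(u) = Mul(3, Pow(u, 2))
Add(Add(3065, -705), Function('N')(-14)) = Add(Add(3065, -705), Mul(3, Pow(-14, 2))) = Add(2360, Mul(3, 196)) = Add(2360, 588) = 2948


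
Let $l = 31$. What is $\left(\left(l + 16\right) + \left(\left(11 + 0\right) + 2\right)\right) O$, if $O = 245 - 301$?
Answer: $-3360$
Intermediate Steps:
$O = -56$ ($O = 245 - 301 = -56$)
$\left(\left(l + 16\right) + \left(\left(11 + 0\right) + 2\right)\right) O = \left(\left(31 + 16\right) + \left(\left(11 + 0\right) + 2\right)\right) \left(-56\right) = \left(47 + \left(11 + 2\right)\right) \left(-56\right) = \left(47 + 13\right) \left(-56\right) = 60 \left(-56\right) = -3360$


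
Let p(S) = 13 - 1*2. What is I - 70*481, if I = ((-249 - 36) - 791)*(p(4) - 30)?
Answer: -13226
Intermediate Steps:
p(S) = 11 (p(S) = 13 - 2 = 11)
I = 20444 (I = ((-249 - 36) - 791)*(11 - 30) = (-285 - 791)*(-19) = -1076*(-19) = 20444)
I - 70*481 = 20444 - 70*481 = 20444 - 33670 = -13226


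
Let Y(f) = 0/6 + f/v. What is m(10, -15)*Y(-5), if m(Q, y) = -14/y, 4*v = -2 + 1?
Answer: 56/3 ≈ 18.667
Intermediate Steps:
v = -¼ (v = (-2 + 1)/4 = (¼)*(-1) = -¼ ≈ -0.25000)
Y(f) = -4*f (Y(f) = 0/6 + f/(-¼) = 0*(⅙) + f*(-4) = 0 - 4*f = -4*f)
m(10, -15)*Y(-5) = (-14/(-15))*(-4*(-5)) = -14*(-1/15)*20 = (14/15)*20 = 56/3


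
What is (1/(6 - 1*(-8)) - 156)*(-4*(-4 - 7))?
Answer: -48026/7 ≈ -6860.9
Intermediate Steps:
(1/(6 - 1*(-8)) - 156)*(-4*(-4 - 7)) = (1/(6 + 8) - 156)*(-4*(-11)) = (1/14 - 156)*44 = -2183/14*44 = -48026/7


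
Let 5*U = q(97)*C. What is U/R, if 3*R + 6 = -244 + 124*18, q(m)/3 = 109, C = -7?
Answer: -6867/9910 ≈ -0.69294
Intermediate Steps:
q(m) = 327 (q(m) = 3*109 = 327)
U = -2289/5 (U = (327*(-7))/5 = (⅕)*(-2289) = -2289/5 ≈ -457.80)
R = 1982/3 (R = -2 + (-244 + 124*18)/3 = -2 + (-244 + 2232)/3 = -2 + (⅓)*1988 = -2 + 1988/3 = 1982/3 ≈ 660.67)
U/R = -2289/(5*1982/3) = -2289/5*3/1982 = -6867/9910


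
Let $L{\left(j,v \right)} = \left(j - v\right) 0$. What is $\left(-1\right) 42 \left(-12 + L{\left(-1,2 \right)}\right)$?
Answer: $504$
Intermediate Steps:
$L{\left(j,v \right)} = 0$
$\left(-1\right) 42 \left(-12 + L{\left(-1,2 \right)}\right) = \left(-1\right) 42 \left(-12 + 0\right) = \left(-42\right) \left(-12\right) = 504$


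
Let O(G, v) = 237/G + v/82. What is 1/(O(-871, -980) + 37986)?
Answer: 35711/1356081539 ≈ 2.6334e-5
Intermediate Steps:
O(G, v) = 237/G + v/82 (O(G, v) = 237/G + v*(1/82) = 237/G + v/82)
1/(O(-871, -980) + 37986) = 1/((237/(-871) + (1/82)*(-980)) + 37986) = 1/((237*(-1/871) - 490/41) + 37986) = 1/((-237/871 - 490/41) + 37986) = 1/(-436507/35711 + 37986) = 1/(1356081539/35711) = 35711/1356081539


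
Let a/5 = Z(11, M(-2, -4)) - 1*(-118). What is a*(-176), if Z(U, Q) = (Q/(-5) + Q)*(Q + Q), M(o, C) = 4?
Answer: -126368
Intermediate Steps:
Z(U, Q) = 8*Q**2/5 (Z(U, Q) = (Q*(-1/5) + Q)*(2*Q) = (-Q/5 + Q)*(2*Q) = (4*Q/5)*(2*Q) = 8*Q**2/5)
a = 718 (a = 5*((8/5)*4**2 - 1*(-118)) = 5*((8/5)*16 + 118) = 5*(128/5 + 118) = 5*(718/5) = 718)
a*(-176) = 718*(-176) = -126368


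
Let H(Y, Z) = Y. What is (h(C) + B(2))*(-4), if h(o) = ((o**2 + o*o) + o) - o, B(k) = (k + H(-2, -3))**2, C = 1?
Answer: -8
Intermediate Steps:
B(k) = (-2 + k)**2 (B(k) = (k - 2)**2 = (-2 + k)**2)
h(o) = 2*o**2 (h(o) = ((o**2 + o**2) + o) - o = (2*o**2 + o) - o = (o + 2*o**2) - o = 2*o**2)
(h(C) + B(2))*(-4) = (2*1**2 + (-2 + 2)**2)*(-4) = (2*1 + 0**2)*(-4) = (2 + 0)*(-4) = 2*(-4) = -8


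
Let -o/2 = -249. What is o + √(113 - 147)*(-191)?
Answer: 498 - 191*I*√34 ≈ 498.0 - 1113.7*I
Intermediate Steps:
o = 498 (o = -2*(-249) = 498)
o + √(113 - 147)*(-191) = 498 + √(113 - 147)*(-191) = 498 + √(-34)*(-191) = 498 + (I*√34)*(-191) = 498 - 191*I*√34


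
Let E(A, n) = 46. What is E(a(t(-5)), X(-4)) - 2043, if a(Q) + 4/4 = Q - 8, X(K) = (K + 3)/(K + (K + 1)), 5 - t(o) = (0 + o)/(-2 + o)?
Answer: -1997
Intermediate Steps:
t(o) = 5 - o/(-2 + o) (t(o) = 5 - (0 + o)/(-2 + o) = 5 - o/(-2 + o))
X(K) = (3 + K)/(1 + 2*K) (X(K) = (3 + K)/(K + (1 + K)) = (3 + K)/(1 + 2*K))
a(Q) = -9 + Q (a(Q) = -1 + (Q - 8) = -1 + (-8 + Q) = -9 + Q)
E(a(t(-5)), X(-4)) - 2043 = 46 - 2043 = -1997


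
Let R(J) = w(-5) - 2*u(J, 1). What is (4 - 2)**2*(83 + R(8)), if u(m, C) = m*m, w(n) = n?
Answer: -200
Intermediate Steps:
u(m, C) = m**2
R(J) = -5 - 2*J**2
(4 - 2)**2*(83 + R(8)) = (4 - 2)**2*(83 + (-5 - 2*8**2)) = 2**2*(83 + (-5 - 2*64)) = 4*(83 + (-5 - 128)) = 4*(83 - 133) = 4*(-50) = -200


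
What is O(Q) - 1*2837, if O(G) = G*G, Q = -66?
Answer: 1519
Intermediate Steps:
O(G) = G²
O(Q) - 1*2837 = (-66)² - 1*2837 = 4356 - 2837 = 1519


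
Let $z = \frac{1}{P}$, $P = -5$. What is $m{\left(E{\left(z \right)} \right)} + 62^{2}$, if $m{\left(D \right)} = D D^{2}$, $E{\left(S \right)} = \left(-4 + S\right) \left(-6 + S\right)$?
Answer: $\frac{335956951}{15625} \approx 21501.0$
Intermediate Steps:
$z = - \frac{1}{5}$ ($z = \frac{1}{-5} = - \frac{1}{5} \approx -0.2$)
$E{\left(S \right)} = \left(-6 + S\right) \left(-4 + S\right)$
$m{\left(D \right)} = D^{3}$
$m{\left(E{\left(z \right)} \right)} + 62^{2} = \left(24 + \left(- \frac{1}{5}\right)^{2} - -2\right)^{3} + 62^{2} = \left(24 + \frac{1}{25} + 2\right)^{3} + 3844 = \left(\frac{651}{25}\right)^{3} + 3844 = \frac{275894451}{15625} + 3844 = \frac{335956951}{15625}$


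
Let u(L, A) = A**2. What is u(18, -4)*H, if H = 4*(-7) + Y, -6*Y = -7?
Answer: -1288/3 ≈ -429.33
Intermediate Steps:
Y = 7/6 (Y = -1/6*(-7) = 7/6 ≈ 1.1667)
H = -161/6 (H = 4*(-7) + 7/6 = -28 + 7/6 = -161/6 ≈ -26.833)
u(18, -4)*H = (-4)**2*(-161/6) = 16*(-161/6) = -1288/3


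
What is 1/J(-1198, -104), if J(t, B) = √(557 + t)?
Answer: -I*√641/641 ≈ -0.039498*I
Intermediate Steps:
1/J(-1198, -104) = 1/(√(557 - 1198)) = 1/(√(-641)) = 1/(I*√641) = -I*√641/641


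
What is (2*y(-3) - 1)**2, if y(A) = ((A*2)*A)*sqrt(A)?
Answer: (1 - 36*I*sqrt(3))**2 ≈ -3887.0 - 124.71*I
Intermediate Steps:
y(A) = 2*A**(5/2) (y(A) = ((2*A)*A)*sqrt(A) = (2*A**2)*sqrt(A) = 2*A**(5/2))
(2*y(-3) - 1)**2 = (2*(2*(-3)**(5/2)) - 1)**2 = (2*(2*(9*I*sqrt(3))) - 1)**2 = (2*(18*I*sqrt(3)) - 1)**2 = (36*I*sqrt(3) - 1)**2 = (-1 + 36*I*sqrt(3))**2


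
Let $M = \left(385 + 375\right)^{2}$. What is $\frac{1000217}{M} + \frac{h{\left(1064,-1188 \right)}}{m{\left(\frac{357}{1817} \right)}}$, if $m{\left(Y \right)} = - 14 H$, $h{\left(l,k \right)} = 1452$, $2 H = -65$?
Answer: $\frac{13618673}{2766400} \approx 4.9229$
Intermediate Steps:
$H = - \frac{65}{2}$ ($H = \frac{1}{2} \left(-65\right) = - \frac{65}{2} \approx -32.5$)
$M = 577600$ ($M = 760^{2} = 577600$)
$m{\left(Y \right)} = 455$ ($m{\left(Y \right)} = \left(-14\right) \left(- \frac{65}{2}\right) = 455$)
$\frac{1000217}{M} + \frac{h{\left(1064,-1188 \right)}}{m{\left(\frac{357}{1817} \right)}} = \frac{1000217}{577600} + \frac{1452}{455} = 1000217 \cdot \frac{1}{577600} + 1452 \cdot \frac{1}{455} = \frac{52643}{30400} + \frac{1452}{455} = \frac{13618673}{2766400}$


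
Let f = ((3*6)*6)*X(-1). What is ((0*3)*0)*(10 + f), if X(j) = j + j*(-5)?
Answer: 0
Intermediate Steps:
X(j) = -4*j (X(j) = j - 5*j = -4*j)
f = 432 (f = ((3*6)*6)*(-4*(-1)) = (18*6)*4 = 108*4 = 432)
((0*3)*0)*(10 + f) = ((0*3)*0)*(10 + 432) = (0*0)*442 = 0*442 = 0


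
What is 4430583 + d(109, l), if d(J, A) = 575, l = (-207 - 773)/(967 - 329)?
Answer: 4431158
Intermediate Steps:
l = -490/319 (l = -980/638 = -980*1/638 = -490/319 ≈ -1.5361)
4430583 + d(109, l) = 4430583 + 575 = 4431158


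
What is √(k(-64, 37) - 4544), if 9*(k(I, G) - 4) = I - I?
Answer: 2*I*√1135 ≈ 67.38*I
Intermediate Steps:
k(I, G) = 4 (k(I, G) = 4 + (I - I)/9 = 4 + (⅑)*0 = 4 + 0 = 4)
√(k(-64, 37) - 4544) = √(4 - 4544) = √(-4540) = 2*I*√1135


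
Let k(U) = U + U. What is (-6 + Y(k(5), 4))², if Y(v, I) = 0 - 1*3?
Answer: 81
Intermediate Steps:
k(U) = 2*U
Y(v, I) = -3 (Y(v, I) = 0 - 3 = -3)
(-6 + Y(k(5), 4))² = (-6 - 3)² = (-9)² = 81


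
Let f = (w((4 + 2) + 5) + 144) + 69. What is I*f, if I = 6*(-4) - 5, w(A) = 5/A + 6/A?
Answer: -6206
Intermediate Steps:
w(A) = 11/A
I = -29 (I = -24 - 5 = -29)
f = 214 (f = (11/((4 + 2) + 5) + 144) + 69 = (11/(6 + 5) + 144) + 69 = (11/11 + 144) + 69 = (11*(1/11) + 144) + 69 = (1 + 144) + 69 = 145 + 69 = 214)
I*f = -29*214 = -6206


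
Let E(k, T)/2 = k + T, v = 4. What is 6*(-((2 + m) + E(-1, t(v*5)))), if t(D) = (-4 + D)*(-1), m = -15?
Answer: 282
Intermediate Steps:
t(D) = 4 - D
E(k, T) = 2*T + 2*k (E(k, T) = 2*(k + T) = 2*(T + k) = 2*T + 2*k)
6*(-((2 + m) + E(-1, t(v*5)))) = 6*(-((2 - 15) + (2*(4 - 4*5) + 2*(-1)))) = 6*(-(-13 + (2*(4 - 1*20) - 2))) = 6*(-(-13 + (2*(4 - 20) - 2))) = 6*(-(-13 + (2*(-16) - 2))) = 6*(-(-13 + (-32 - 2))) = 6*(-(-13 - 34)) = 6*(-1*(-47)) = 6*47 = 282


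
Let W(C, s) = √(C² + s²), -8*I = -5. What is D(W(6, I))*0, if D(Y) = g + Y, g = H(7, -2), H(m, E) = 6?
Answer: 0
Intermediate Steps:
I = 5/8 (I = -⅛*(-5) = 5/8 ≈ 0.62500)
g = 6
D(Y) = 6 + Y
D(W(6, I))*0 = (6 + √(6² + (5/8)²))*0 = (6 + √(36 + 25/64))*0 = (6 + √(2329/64))*0 = (6 + √2329/8)*0 = 0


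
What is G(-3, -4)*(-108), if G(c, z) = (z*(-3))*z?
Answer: 5184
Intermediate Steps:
G(c, z) = -3*z² (G(c, z) = (-3*z)*z = -3*z²)
G(-3, -4)*(-108) = -3*(-4)²*(-108) = -3*16*(-108) = -48*(-108) = 5184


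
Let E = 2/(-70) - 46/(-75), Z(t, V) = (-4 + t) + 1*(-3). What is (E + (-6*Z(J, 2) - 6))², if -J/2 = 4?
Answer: 1971981649/275625 ≈ 7154.6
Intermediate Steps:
J = -8 (J = -2*4 = -8)
Z(t, V) = -7 + t (Z(t, V) = (-4 + t) - 3 = -7 + t)
E = 307/525 (E = 2*(-1/70) - 46*(-1/75) = -1/35 + 46/75 = 307/525 ≈ 0.58476)
(E + (-6*Z(J, 2) - 6))² = (307/525 + (-6*(-7 - 8) - 6))² = (307/525 + (-6*(-15) - 6))² = (307/525 + (90 - 6))² = (307/525 + 84)² = (44407/525)² = 1971981649/275625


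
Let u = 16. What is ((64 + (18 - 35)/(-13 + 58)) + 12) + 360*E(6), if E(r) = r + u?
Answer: 359803/45 ≈ 7995.6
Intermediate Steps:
E(r) = 16 + r (E(r) = r + 16 = 16 + r)
((64 + (18 - 35)/(-13 + 58)) + 12) + 360*E(6) = ((64 + (18 - 35)/(-13 + 58)) + 12) + 360*(16 + 6) = ((64 - 17/45) + 12) + 360*22 = ((64 - 17*1/45) + 12) + 7920 = ((64 - 17/45) + 12) + 7920 = (2863/45 + 12) + 7920 = 3403/45 + 7920 = 359803/45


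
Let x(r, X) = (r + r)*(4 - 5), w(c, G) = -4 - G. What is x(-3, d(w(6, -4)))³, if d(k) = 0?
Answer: 216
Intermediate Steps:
x(r, X) = -2*r (x(r, X) = (2*r)*(-1) = -2*r)
x(-3, d(w(6, -4)))³ = (-2*(-3))³ = 6³ = 216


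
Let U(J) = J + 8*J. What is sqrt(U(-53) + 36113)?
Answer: 2*sqrt(8909) ≈ 188.77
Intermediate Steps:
U(J) = 9*J
sqrt(U(-53) + 36113) = sqrt(9*(-53) + 36113) = sqrt(-477 + 36113) = sqrt(35636) = 2*sqrt(8909)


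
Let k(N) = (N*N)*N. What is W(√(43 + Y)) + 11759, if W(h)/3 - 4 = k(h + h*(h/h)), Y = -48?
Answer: 11771 - 120*I*√5 ≈ 11771.0 - 268.33*I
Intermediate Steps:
k(N) = N³ (k(N) = N²*N = N³)
W(h) = 12 + 24*h³ (W(h) = 12 + 3*(h + h*(h/h))³ = 12 + 3*(h + h*1)³ = 12 + 3*(h + h)³ = 12 + 3*(2*h)³ = 12 + 3*(8*h³) = 12 + 24*h³)
W(√(43 + Y)) + 11759 = (12 + 24*(√(43 - 48))³) + 11759 = (12 + 24*(√(-5))³) + 11759 = (12 + 24*(I*√5)³) + 11759 = (12 + 24*(-5*I*√5)) + 11759 = (12 - 120*I*√5) + 11759 = 11771 - 120*I*√5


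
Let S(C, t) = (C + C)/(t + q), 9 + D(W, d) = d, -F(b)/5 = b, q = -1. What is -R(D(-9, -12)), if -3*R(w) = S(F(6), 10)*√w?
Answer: -20*I*√21/9 ≈ -10.184*I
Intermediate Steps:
F(b) = -5*b
D(W, d) = -9 + d
S(C, t) = 2*C/(-1 + t) (S(C, t) = (C + C)/(t - 1) = (2*C)/(-1 + t) = 2*C/(-1 + t))
R(w) = 20*√w/9 (R(w) = -2*(-5*6)/(-1 + 10)*√w/3 = -2*(-30)/9*√w/3 = -2*(-30)*(⅑)*√w/3 = -(-20)*√w/9 = 20*√w/9)
-R(D(-9, -12)) = -20*√(-9 - 12)/9 = -20*√(-21)/9 = -20*I*√21/9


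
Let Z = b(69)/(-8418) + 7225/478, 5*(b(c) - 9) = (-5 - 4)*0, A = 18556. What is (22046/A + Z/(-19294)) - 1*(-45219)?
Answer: 678585506889049007/15006251576261 ≈ 45220.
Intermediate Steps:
b(c) = 9 (b(c) = 9 + ((-5 - 4)*0)/5 = 9 + (-9*0)/5 = 9 + (⅕)*0 = 9 + 0 = 9)
Z = 5067979/335317 (Z = 9/(-8418) + 7225/478 = 9*(-1/8418) + 7225*(1/478) = -3/2806 + 7225/478 = 5067979/335317 ≈ 15.114)
(22046/A + Z/(-19294)) - 1*(-45219) = (22046/18556 + (5067979/335317)/(-19294)) - 1*(-45219) = (22046*(1/18556) + (5067979/335317)*(-1/19294)) + 45219 = (11023/9278 - 5067979/6469606198) + 45219 = 17816862102848/15006251576261 + 45219 = 678585506889049007/15006251576261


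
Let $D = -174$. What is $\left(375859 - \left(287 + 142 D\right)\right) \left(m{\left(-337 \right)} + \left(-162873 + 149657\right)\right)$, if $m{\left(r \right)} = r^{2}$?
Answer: $40169298840$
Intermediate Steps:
$\left(375859 - \left(287 + 142 D\right)\right) \left(m{\left(-337 \right)} + \left(-162873 + 149657\right)\right) = \left(375859 - -24421\right) \left(\left(-337\right)^{2} + \left(-162873 + 149657\right)\right) = \left(375859 + \left(-287 + 24708\right)\right) \left(113569 - 13216\right) = \left(375859 + 24421\right) 100353 = 400280 \cdot 100353 = 40169298840$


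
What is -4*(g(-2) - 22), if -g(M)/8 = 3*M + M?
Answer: -168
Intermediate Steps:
g(M) = -32*M (g(M) = -8*(3*M + M) = -32*M)
-4*(g(-2) - 22) = -4*(-32*(-2) - 22) = -4*(64 - 22) = -4*42 = -168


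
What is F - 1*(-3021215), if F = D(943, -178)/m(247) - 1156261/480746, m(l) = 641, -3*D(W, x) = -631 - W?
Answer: 2793034934952271/924474558 ≈ 3.0212e+6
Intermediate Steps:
D(W, x) = 631/3 + W/3 (D(W, x) = -(-631 - W)/3 = 631/3 + W/3)
F = -1466795699/924474558 (F = (631/3 + (⅓)*943)/641 - 1156261/480746 = (631/3 + 943/3)*(1/641) - 1156261*1/480746 = (1574/3)*(1/641) - 1156261/480746 = 1574/1923 - 1156261/480746 = -1466795699/924474558 ≈ -1.5866)
F - 1*(-3021215) = -1466795699/924474558 - 1*(-3021215) = -1466795699/924474558 + 3021215 = 2793034934952271/924474558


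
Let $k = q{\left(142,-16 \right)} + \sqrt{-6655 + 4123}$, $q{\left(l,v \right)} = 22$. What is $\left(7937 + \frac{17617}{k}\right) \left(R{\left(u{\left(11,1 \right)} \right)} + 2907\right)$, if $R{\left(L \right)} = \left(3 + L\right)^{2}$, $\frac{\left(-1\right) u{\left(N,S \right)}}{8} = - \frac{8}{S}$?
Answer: $\frac{22488985767}{377} - \frac{32573833 i \sqrt{633}}{377} \approx 5.9652 \cdot 10^{7} - 2.1738 \cdot 10^{6} i$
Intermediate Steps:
$u{\left(N,S \right)} = \frac{64}{S}$ ($u{\left(N,S \right)} = - 8 \left(- \frac{8}{S}\right) = \frac{64}{S}$)
$k = 22 + 2 i \sqrt{633}$ ($k = 22 + \sqrt{-6655 + 4123} = 22 + \sqrt{-2532} = 22 + 2 i \sqrt{633} \approx 22.0 + 50.319 i$)
$\left(7937 + \frac{17617}{k}\right) \left(R{\left(u{\left(11,1 \right)} \right)} + 2907\right) = \left(7937 + \frac{17617}{22 + 2 i \sqrt{633}}\right) \left(\left(3 + \frac{64}{1}\right)^{2} + 2907\right) = \left(7937 + \frac{17617}{22 + 2 i \sqrt{633}}\right) \left(\left(3 + 64 \cdot 1\right)^{2} + 2907\right) = \left(7937 + \frac{17617}{22 + 2 i \sqrt{633}}\right) \left(\left(3 + 64\right)^{2} + 2907\right) = \left(7937 + \frac{17617}{22 + 2 i \sqrt{633}}\right) \left(67^{2} + 2907\right) = \left(7937 + \frac{17617}{22 + 2 i \sqrt{633}}\right) \left(4489 + 2907\right) = \left(7937 + \frac{17617}{22 + 2 i \sqrt{633}}\right) 7396 = 58702052 + \frac{130295332}{22 + 2 i \sqrt{633}}$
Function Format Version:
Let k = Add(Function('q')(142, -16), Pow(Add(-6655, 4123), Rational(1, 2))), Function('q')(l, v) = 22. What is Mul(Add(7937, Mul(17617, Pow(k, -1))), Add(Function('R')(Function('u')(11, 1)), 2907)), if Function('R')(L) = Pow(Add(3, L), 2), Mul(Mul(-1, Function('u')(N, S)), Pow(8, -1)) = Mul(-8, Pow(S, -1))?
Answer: Add(Rational(22488985767, 377), Mul(Rational(-32573833, 377), I, Pow(633, Rational(1, 2)))) ≈ Add(5.9652e+7, Mul(-2.1738e+6, I))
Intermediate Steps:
Function('u')(N, S) = Mul(64, Pow(S, -1)) (Function('u')(N, S) = Mul(-8, Mul(-8, Pow(S, -1))) = Mul(64, Pow(S, -1)))
k = Add(22, Mul(2, I, Pow(633, Rational(1, 2)))) (k = Add(22, Pow(Add(-6655, 4123), Rational(1, 2))) = Add(22, Pow(-2532, Rational(1, 2))) = Add(22, Mul(2, I, Pow(633, Rational(1, 2)))) ≈ Add(22.000, Mul(50.319, I)))
Mul(Add(7937, Mul(17617, Pow(k, -1))), Add(Function('R')(Function('u')(11, 1)), 2907)) = Mul(Add(7937, Mul(17617, Pow(Add(22, Mul(2, I, Pow(633, Rational(1, 2)))), -1))), Add(Pow(Add(3, Mul(64, Pow(1, -1))), 2), 2907)) = Mul(Add(7937, Mul(17617, Pow(Add(22, Mul(2, I, Pow(633, Rational(1, 2)))), -1))), Add(Pow(Add(3, Mul(64, 1)), 2), 2907)) = Mul(Add(7937, Mul(17617, Pow(Add(22, Mul(2, I, Pow(633, Rational(1, 2)))), -1))), Add(Pow(Add(3, 64), 2), 2907)) = Mul(Add(7937, Mul(17617, Pow(Add(22, Mul(2, I, Pow(633, Rational(1, 2)))), -1))), Add(Pow(67, 2), 2907)) = Mul(Add(7937, Mul(17617, Pow(Add(22, Mul(2, I, Pow(633, Rational(1, 2)))), -1))), Add(4489, 2907)) = Mul(Add(7937, Mul(17617, Pow(Add(22, Mul(2, I, Pow(633, Rational(1, 2)))), -1))), 7396) = Add(58702052, Mul(130295332, Pow(Add(22, Mul(2, I, Pow(633, Rational(1, 2)))), -1)))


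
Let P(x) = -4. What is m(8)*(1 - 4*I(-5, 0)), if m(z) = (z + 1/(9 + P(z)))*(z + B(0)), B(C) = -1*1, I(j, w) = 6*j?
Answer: 34727/5 ≈ 6945.4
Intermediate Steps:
B(C) = -1
m(z) = (-1 + z)*(1/5 + z) (m(z) = (z + 1/(9 - 4))*(z - 1) = (z + 1/5)*(-1 + z) = (1/5 + z)*(-1 + z) = (-1 + z)*(1/5 + z))
m(8)*(1 - 4*I(-5, 0)) = (-1/5 + 8**2 - 4/5*8)*(1 - 24*(-5)) = (-1/5 + 64 - 32/5)*(1 - 4*(-30)) = 287*(1 + 120)/5 = (287/5)*121 = 34727/5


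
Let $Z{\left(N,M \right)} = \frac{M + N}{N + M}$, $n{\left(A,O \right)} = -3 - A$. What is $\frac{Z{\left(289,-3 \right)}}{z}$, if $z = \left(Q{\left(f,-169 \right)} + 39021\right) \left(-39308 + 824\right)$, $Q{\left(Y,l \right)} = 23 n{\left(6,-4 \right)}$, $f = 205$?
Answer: $- \frac{1}{1493717976} \approx -6.6947 \cdot 10^{-10}$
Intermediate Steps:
$Q{\left(Y,l \right)} = -207$ ($Q{\left(Y,l \right)} = 23 \left(-3 - 6\right) = 23 \left(-9\right) = -207$)
$Z{\left(N,M \right)} = 1$ ($Z{\left(N,M \right)} = \frac{M + N}{M + N} = 1$)
$z = -1493717976$ ($z = \left(-207 + 39021\right) \left(-39308 + 824\right) = 38814 \left(-38484\right) = -1493717976$)
$\frac{Z{\left(289,-3 \right)}}{z} = 1 \frac{1}{-1493717976} = 1 \left(- \frac{1}{1493717976}\right) = - \frac{1}{1493717976}$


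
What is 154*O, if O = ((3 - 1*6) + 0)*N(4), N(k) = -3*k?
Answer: 5544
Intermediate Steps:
O = 36 (O = ((3 - 1*6) + 0)*(-3*4) = ((3 - 6) + 0)*(-12) = (-3 + 0)*(-12) = -3*(-12) = 36)
154*O = 154*36 = 5544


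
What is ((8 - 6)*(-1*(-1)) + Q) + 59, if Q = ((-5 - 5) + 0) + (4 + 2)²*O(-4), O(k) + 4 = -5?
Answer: -273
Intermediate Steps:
O(k) = -9 (O(k) = -4 - 5 = -9)
Q = -334 (Q = ((-5 - 5) + 0) + (4 + 2)²*(-9) = (-10 + 0) + 6²*(-9) = -10 + 36*(-9) = -10 - 324 = -334)
((8 - 6)*(-1*(-1)) + Q) + 59 = ((8 - 6)*(-1*(-1)) - 334) + 59 = (2*1 - 334) + 59 = (2 - 334) + 59 = -332 + 59 = -273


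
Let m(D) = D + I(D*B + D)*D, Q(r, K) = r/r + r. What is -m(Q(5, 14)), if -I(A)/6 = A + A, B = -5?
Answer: -1734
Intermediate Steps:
Q(r, K) = 1 + r
I(A) = -12*A (I(A) = -6*(A + A) = -12*A)
m(D) = D + 48*D**2 (m(D) = D + (-12*(D*(-5) + D))*D = D + (-12*(-5*D + D))*D = D + (-(-48)*D)*D = D + (48*D)*D = D + 48*D**2)
-m(Q(5, 14)) = -(1 + 5)*(1 + 48*(1 + 5)) = -6*(1 + 48*6) = -6*(1 + 288) = -6*289 = -1*1734 = -1734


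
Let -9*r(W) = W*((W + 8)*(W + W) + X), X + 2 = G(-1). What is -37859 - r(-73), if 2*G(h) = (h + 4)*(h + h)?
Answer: -1033136/9 ≈ -1.1479e+5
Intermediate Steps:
G(h) = h*(4 + h) (G(h) = ((h + 4)*(h + h))/2 = ((4 + h)*(2*h))/2 = (2*h*(4 + h))/2 = h*(4 + h))
X = -5 (X = -2 - (4 - 1) = -2 - 1*3 = -2 - 3 = -5)
r(W) = -W*(-5 + 2*W*(8 + W))/9 (r(W) = -W*((W + 8)*(W + W) - 5)/9 = -W*((8 + W)*(2*W) - 5)/9 = -W*(2*W*(8 + W) - 5)/9 = -W*(-5 + 2*W*(8 + W))/9)
-37859 - r(-73) = -37859 - (-73)*(5 - 16*(-73) - 2*(-73)**2)/9 = -37859 - (-73)*(5 + 1168 - 2*5329)/9 = -37859 - (-73)*(5 + 1168 - 10658)/9 = -37859 - (-73)*(-9485)/9 = -37859 - 1*692405/9 = -37859 - 692405/9 = -1033136/9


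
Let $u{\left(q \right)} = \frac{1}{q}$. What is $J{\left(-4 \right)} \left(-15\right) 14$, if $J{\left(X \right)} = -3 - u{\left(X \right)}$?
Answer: $\frac{1155}{2} \approx 577.5$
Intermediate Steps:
$J{\left(X \right)} = -3 - \frac{1}{X}$
$J{\left(-4 \right)} \left(-15\right) 14 = \left(-3 - \frac{1}{-4}\right) \left(-15\right) 14 = \left(-3 - - \frac{1}{4}\right) \left(-15\right) 14 = \left(-3 + \frac{1}{4}\right) \left(-15\right) 14 = \left(- \frac{11}{4}\right) \left(-15\right) 14 = \frac{165}{4} \cdot 14 = \frac{1155}{2}$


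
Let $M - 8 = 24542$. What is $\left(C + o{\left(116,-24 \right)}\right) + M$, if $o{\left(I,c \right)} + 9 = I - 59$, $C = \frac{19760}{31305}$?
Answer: $\frac{154012030}{6261} \approx 24599.0$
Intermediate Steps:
$M = 24550$ ($M = 8 + 24542 = 24550$)
$C = \frac{3952}{6261}$ ($C = 19760 \cdot \frac{1}{31305} = \frac{3952}{6261} \approx 0.63121$)
$o{\left(I,c \right)} = -68 + I$ ($o{\left(I,c \right)} = -9 + \left(I - 59\right) = -9 + \left(-59 + I\right) = -68 + I$)
$\left(C + o{\left(116,-24 \right)}\right) + M = \left(\frac{3952}{6261} + \left(-68 + 116\right)\right) + 24550 = \left(\frac{3952}{6261} + 48\right) + 24550 = \frac{304480}{6261} + 24550 = \frac{154012030}{6261}$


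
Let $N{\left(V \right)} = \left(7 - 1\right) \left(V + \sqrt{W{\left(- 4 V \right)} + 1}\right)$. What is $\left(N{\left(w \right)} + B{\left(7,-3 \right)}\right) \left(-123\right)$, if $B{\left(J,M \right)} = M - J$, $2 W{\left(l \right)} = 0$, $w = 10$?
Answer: $-6888$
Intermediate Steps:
$W{\left(l \right)} = 0$ ($W{\left(l \right)} = \frac{1}{2} \cdot 0 = 0$)
$N{\left(V \right)} = 6 + 6 V$ ($N{\left(V \right)} = \left(7 - 1\right) \left(V + \sqrt{0 + 1}\right) = 6 \left(V + \sqrt{1}\right) = 6 \left(V + 1\right) = 6 \left(1 + V\right) = 6 + 6 V$)
$\left(N{\left(w \right)} + B{\left(7,-3 \right)}\right) \left(-123\right) = \left(\left(6 + 6 \cdot 10\right) - 10\right) \left(-123\right) = \left(\left(6 + 60\right) - 10\right) \left(-123\right) = \left(66 - 10\right) \left(-123\right) = 56 \left(-123\right) = -6888$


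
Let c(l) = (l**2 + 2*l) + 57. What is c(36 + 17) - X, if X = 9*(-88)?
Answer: 3764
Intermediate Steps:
c(l) = 57 + l**2 + 2*l
X = -792
c(36 + 17) - X = (57 + (36 + 17)**2 + 2*(36 + 17)) - 1*(-792) = (57 + 53**2 + 2*53) + 792 = (57 + 2809 + 106) + 792 = 2972 + 792 = 3764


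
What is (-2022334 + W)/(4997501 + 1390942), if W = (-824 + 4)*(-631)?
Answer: -501638/2129481 ≈ -0.23557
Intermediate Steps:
W = 517420 (W = -820*(-631) = 517420)
(-2022334 + W)/(4997501 + 1390942) = (-2022334 + 517420)/(4997501 + 1390942) = -1504914/6388443 = -1504914*1/6388443 = -501638/2129481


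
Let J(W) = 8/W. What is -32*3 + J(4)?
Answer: -94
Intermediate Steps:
-32*3 + J(4) = -32*3 + 8/4 = -96 + 8*(¼) = -96 + 2 = -94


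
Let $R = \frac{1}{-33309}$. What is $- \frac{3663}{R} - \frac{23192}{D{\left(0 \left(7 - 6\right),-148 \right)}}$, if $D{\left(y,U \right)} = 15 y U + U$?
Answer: $\frac{4514407877}{37} \approx 1.2201 \cdot 10^{8}$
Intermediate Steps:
$D{\left(y,U \right)} = U + 15 U y$ ($D{\left(y,U \right)} = 15 U y + U = U + 15 U y$)
$R = - \frac{1}{33309} \approx -3.0022 \cdot 10^{-5}$
$- \frac{3663}{R} - \frac{23192}{D{\left(0 \left(7 - 6\right),-148 \right)}} = - \frac{3663}{- \frac{1}{33309}} - \frac{23192}{\left(-148\right) \left(1 + 15 \cdot 0 \left(7 - 6\right)\right)} = \left(-3663\right) \left(-33309\right) - \frac{23192}{\left(-148\right) \left(1 + 15 \cdot 0 \cdot 1\right)} = 122010867 - \frac{23192}{\left(-148\right) \left(1 + 15 \cdot 0\right)} = 122010867 - \frac{23192}{\left(-148\right) \left(1 + 0\right)} = 122010867 - \frac{23192}{\left(-148\right) 1} = 122010867 - \frac{23192}{-148} = 122010867 - - \frac{5798}{37} = 122010867 + \frac{5798}{37} = \frac{4514407877}{37}$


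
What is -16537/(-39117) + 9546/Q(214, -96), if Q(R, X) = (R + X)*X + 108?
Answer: -1841821/4302870 ≈ -0.42804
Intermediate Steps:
Q(R, X) = 108 + X*(R + X) (Q(R, X) = X*(R + X) + 108 = 108 + X*(R + X))
-16537/(-39117) + 9546/Q(214, -96) = -16537/(-39117) + 9546/(108 + (-96)² + 214*(-96)) = -16537*(-1/39117) + 9546/(108 + 9216 - 20544) = 16537/39117 + 9546/(-11220) = 16537/39117 + 9546*(-1/11220) = 16537/39117 - 1591/1870 = -1841821/4302870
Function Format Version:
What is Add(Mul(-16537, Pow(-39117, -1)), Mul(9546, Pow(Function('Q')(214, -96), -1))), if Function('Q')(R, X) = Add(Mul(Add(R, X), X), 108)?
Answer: Rational(-1841821, 4302870) ≈ -0.42804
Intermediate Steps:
Function('Q')(R, X) = Add(108, Mul(X, Add(R, X))) (Function('Q')(R, X) = Add(Mul(X, Add(R, X)), 108) = Add(108, Mul(X, Add(R, X))))
Add(Mul(-16537, Pow(-39117, -1)), Mul(9546, Pow(Function('Q')(214, -96), -1))) = Add(Mul(-16537, Pow(-39117, -1)), Mul(9546, Pow(Add(108, Pow(-96, 2), Mul(214, -96)), -1))) = Add(Mul(-16537, Rational(-1, 39117)), Mul(9546, Pow(Add(108, 9216, -20544), -1))) = Add(Rational(16537, 39117), Mul(9546, Pow(-11220, -1))) = Add(Rational(16537, 39117), Mul(9546, Rational(-1, 11220))) = Add(Rational(16537, 39117), Rational(-1591, 1870)) = Rational(-1841821, 4302870)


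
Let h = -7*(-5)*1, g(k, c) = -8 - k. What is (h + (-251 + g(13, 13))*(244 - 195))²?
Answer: 176703849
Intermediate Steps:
h = 35 (h = 35*1 = 35)
(h + (-251 + g(13, 13))*(244 - 195))² = (35 + (-251 + (-8 - 1*13))*(244 - 195))² = (35 + (-251 + (-8 - 13))*49)² = (35 + (-251 - 21)*49)² = (35 - 272*49)² = (35 - 13328)² = (-13293)² = 176703849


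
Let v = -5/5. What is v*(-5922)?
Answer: 5922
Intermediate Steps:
v = -1 (v = -5*1/5 = -1)
v*(-5922) = -1*(-5922) = 5922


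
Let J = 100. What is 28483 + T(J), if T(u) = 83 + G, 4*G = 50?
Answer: 57157/2 ≈ 28579.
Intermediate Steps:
G = 25/2 (G = (¼)*50 = 25/2 ≈ 12.500)
T(u) = 191/2 (T(u) = 83 + 25/2 = 191/2)
28483 + T(J) = 28483 + 191/2 = 57157/2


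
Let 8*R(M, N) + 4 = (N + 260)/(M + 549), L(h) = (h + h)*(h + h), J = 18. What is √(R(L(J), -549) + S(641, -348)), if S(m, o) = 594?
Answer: √3591506110/2460 ≈ 24.361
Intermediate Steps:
L(h) = 4*h² (L(h) = (2*h)*(2*h) = 4*h²)
R(M, N) = -½ + (260 + N)/(8*(549 + M)) (R(M, N) = -½ + ((N + 260)/(M + 549))/8 = -½ + ((260 + N)/(549 + M))/8 = -½ + (260 + N)/(8*(549 + M)))
√(R(L(J), -549) + S(641, -348)) = √((-1936 - 549 - 16*18²)/(8*(549 + 4*18²)) + 594) = √((-1936 - 549 - 16*324)/(8*(549 + 4*324)) + 594) = √((-1936 - 549 - 4*1296)/(8*(549 + 1296)) + 594) = √((⅛)*(-1936 - 549 - 5184)/1845 + 594) = √((⅛)*(1/1845)*(-7669) + 594) = √(-7669/14760 + 594) = √(8759771/14760) = √3591506110/2460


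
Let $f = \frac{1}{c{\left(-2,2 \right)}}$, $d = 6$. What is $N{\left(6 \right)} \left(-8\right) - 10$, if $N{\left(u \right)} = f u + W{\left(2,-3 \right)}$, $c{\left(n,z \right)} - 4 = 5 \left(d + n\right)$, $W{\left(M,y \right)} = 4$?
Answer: $-44$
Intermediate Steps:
$c{\left(n,z \right)} = 34 + 5 n$ ($c{\left(n,z \right)} = 4 + 5 \left(6 + n\right) = 4 + \left(30 + 5 n\right) = 34 + 5 n$)
$f = \frac{1}{24}$ ($f = \frac{1}{34 + 5 \left(-2\right)} = \frac{1}{34 - 10} = \frac{1}{24} \approx 0.041667$)
$N{\left(u \right)} = 4 + \frac{u}{24}$ ($N{\left(u \right)} = \frac{u}{24} + 4 = 4 + \frac{u}{24}$)
$N{\left(6 \right)} \left(-8\right) - 10 = \left(4 + \frac{1}{24} \cdot 6\right) \left(-8\right) - 10 = \left(4 + \frac{1}{4}\right) \left(-8\right) - 10 = \frac{17}{4} \left(-8\right) - 10 = -34 - 10 = -44$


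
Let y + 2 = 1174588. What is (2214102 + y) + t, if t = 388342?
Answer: 3777030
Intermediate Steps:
y = 1174586 (y = -2 + 1174588 = 1174586)
(2214102 + y) + t = (2214102 + 1174586) + 388342 = 3388688 + 388342 = 3777030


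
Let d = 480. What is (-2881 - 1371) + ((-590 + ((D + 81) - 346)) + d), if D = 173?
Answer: -4454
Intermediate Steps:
(-2881 - 1371) + ((-590 + ((D + 81) - 346)) + d) = (-2881 - 1371) + ((-590 + ((173 + 81) - 346)) + 480) = -4252 + ((-590 + (254 - 346)) + 480) = -4252 + ((-590 - 92) + 480) = -4252 + (-682 + 480) = -4252 - 202 = -4454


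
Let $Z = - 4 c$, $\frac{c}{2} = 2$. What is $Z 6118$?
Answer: $-97888$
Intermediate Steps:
$c = 4$ ($c = 2 \cdot 2 = 4$)
$Z = -16$ ($Z = \left(-4\right) 4 = -16$)
$Z 6118 = \left(-16\right) 6118 = -97888$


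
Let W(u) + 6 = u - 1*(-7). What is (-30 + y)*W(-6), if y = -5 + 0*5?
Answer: 175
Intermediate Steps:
W(u) = 1 + u (W(u) = -6 + (u - 1*(-7)) = -6 + (u + 7) = -6 + (7 + u) = 1 + u)
y = -5 (y = -5 + 0 = -5)
(-30 + y)*W(-6) = (-30 - 5)*(1 - 6) = -35*(-5) = 175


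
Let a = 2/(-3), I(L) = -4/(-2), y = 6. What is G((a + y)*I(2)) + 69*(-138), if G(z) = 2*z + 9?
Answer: -28475/3 ≈ -9491.7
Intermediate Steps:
I(L) = 2 (I(L) = -4*(-1/2) = 2)
a = -2/3 (a = 2*(-1/3) = -2/3 ≈ -0.66667)
G(z) = 9 + 2*z
G((a + y)*I(2)) + 69*(-138) = (9 + 2*((-2/3 + 6)*2)) + 69*(-138) = (9 + 2*((16/3)*2)) - 9522 = (9 + 2*(32/3)) - 9522 = (9 + 64/3) - 9522 = 91/3 - 9522 = -28475/3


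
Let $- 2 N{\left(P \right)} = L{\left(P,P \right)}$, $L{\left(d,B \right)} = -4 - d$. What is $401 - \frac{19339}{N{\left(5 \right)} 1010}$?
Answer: $\frac{1803206}{4545} \approx 396.75$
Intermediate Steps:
$N{\left(P \right)} = 2 + \frac{P}{2}$ ($N{\left(P \right)} = - \frac{-4 - P}{2} = 2 + \frac{P}{2}$)
$401 - \frac{19339}{N{\left(5 \right)} 1010} = 401 - \frac{19339}{\left(2 + \frac{1}{2} \cdot 5\right) 1010} = 401 - \frac{19339}{\left(2 + \frac{5}{2}\right) 1010} = 401 - \frac{19339}{\frac{9}{2} \cdot 1010} = 401 - \frac{19339}{4545} = \frac{1803206}{4545}$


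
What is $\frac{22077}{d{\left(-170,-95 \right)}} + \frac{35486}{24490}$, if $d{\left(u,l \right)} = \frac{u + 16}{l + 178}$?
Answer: $- \frac{2039535943}{171430} \approx -11897.0$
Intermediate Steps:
$d{\left(u,l \right)} = \frac{16 + u}{178 + l}$
$\frac{22077}{d{\left(-170,-95 \right)}} + \frac{35486}{24490} = \frac{22077}{\frac{1}{178 - 95} \left(16 - 170\right)} + \frac{35486}{24490} = \frac{22077}{\frac{1}{83} \left(-154\right)} + 35486 \cdot \frac{1}{24490} = \frac{22077}{\frac{1}{83} \left(-154\right)} + \frac{17743}{12245} = \frac{22077}{- \frac{154}{83}} + \frac{17743}{12245} = 22077 \left(- \frac{83}{154}\right) + \frac{17743}{12245} = - \frac{166581}{14} + \frac{17743}{12245} = - \frac{2039535943}{171430}$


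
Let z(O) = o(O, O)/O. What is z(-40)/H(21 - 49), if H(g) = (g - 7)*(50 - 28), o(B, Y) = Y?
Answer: -1/770 ≈ -0.0012987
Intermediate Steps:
z(O) = 1 (z(O) = O/O = 1)
H(g) = -154 + 22*g (H(g) = (-7 + g)*22 = -154 + 22*g)
z(-40)/H(21 - 49) = 1/(-154 + 22*(21 - 49)) = 1/(-154 + 22*(-28)) = 1/(-154 - 616) = 1/(-770) = 1*(-1/770) = -1/770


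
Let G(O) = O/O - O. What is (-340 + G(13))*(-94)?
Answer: 33088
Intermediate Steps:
G(O) = 1 - O
(-340 + G(13))*(-94) = (-340 + (1 - 1*13))*(-94) = (-340 + (1 - 13))*(-94) = (-340 - 12)*(-94) = -352*(-94) = 33088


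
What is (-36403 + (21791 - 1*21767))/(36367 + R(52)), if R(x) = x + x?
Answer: -36379/36471 ≈ -0.99748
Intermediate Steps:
R(x) = 2*x
(-36403 + (21791 - 1*21767))/(36367 + R(52)) = (-36403 + (21791 - 1*21767))/(36367 + 2*52) = (-36403 + (21791 - 21767))/(36367 + 104) = (-36403 + 24)/36471 = -36379*1/36471 = -36379/36471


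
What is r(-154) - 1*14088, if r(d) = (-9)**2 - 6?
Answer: -14013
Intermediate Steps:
r(d) = 75 (r(d) = 81 - 6 = 75)
r(-154) - 1*14088 = 75 - 1*14088 = 75 - 14088 = -14013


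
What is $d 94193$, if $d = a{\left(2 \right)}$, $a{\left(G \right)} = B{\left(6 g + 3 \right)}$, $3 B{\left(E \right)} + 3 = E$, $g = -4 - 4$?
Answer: $-1507088$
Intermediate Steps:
$g = -8$
$B{\left(E \right)} = -1 + \frac{E}{3}$
$a{\left(G \right)} = -16$ ($a{\left(G \right)} = -1 + \frac{6 \left(-8\right) + 3}{3} = -1 + \frac{-48 + 3}{3} = -1 + \frac{1}{3} \left(-45\right) = -1 - 15 = -16$)
$d = -16$
$d 94193 = \left(-16\right) 94193 = -1507088$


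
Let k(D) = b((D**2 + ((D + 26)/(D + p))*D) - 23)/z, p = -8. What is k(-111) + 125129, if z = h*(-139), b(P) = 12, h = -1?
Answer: 17392943/139 ≈ 1.2513e+5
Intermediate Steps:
z = 139 (z = -1*(-139) = 139)
k(D) = 12/139
k(-111) + 125129 = 12/139 + 125129 = 17392943/139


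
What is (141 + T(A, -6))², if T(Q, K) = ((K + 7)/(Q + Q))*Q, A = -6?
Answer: 80089/4 ≈ 20022.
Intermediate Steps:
T(Q, K) = 7/2 + K/2 (T(Q, K) = ((7 + K)/((2*Q)))*Q = ((7 + K)*(1/(2*Q)))*Q = ((7 + K)/(2*Q))*Q = 7/2 + K/2)
(141 + T(A, -6))² = (141 + (7/2 + (½)*(-6)))² = (141 + (7/2 - 3))² = (141 + ½)² = (283/2)² = 80089/4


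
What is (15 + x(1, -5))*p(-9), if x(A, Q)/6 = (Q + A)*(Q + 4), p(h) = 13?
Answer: 507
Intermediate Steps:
x(A, Q) = 6*(4 + Q)*(A + Q) (x(A, Q) = 6*((Q + A)*(Q + 4)) = 6*((A + Q)*(4 + Q)) = 6*((4 + Q)*(A + Q)) = 6*(4 + Q)*(A + Q))
(15 + x(1, -5))*p(-9) = (15 + (6*(-5)² + 24*1 + 24*(-5) + 6*1*(-5)))*13 = (15 + (6*25 + 24 - 120 - 30))*13 = (15 + (150 + 24 - 120 - 30))*13 = (15 + 24)*13 = 39*13 = 507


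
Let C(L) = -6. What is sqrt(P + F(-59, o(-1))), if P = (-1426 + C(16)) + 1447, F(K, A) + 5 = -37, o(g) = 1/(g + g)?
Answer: 3*I*sqrt(3) ≈ 5.1962*I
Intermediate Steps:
o(g) = 1/(2*g)
F(K, A) = -42 (F(K, A) = -5 - 37 = -42)
P = 15 (P = (-1426 - 6) + 1447 = -1432 + 1447 = 15)
sqrt(P + F(-59, o(-1))) = sqrt(15 - 42) = sqrt(-27) = 3*I*sqrt(3)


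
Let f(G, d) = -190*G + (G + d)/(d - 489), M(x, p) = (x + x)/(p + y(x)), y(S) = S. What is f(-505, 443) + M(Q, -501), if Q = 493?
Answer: 8816185/92 ≈ 95828.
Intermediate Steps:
M(x, p) = 2*x/(p + x) (M(x, p) = (x + x)/(p + x) = (2*x)/(p + x) = 2*x/(p + x))
f(G, d) = -190*G + (G + d)/(-489 + d)
f(-505, 443) + M(Q, -501) = (443 + 92911*(-505) - 190*(-505)*443)/(-489 + 443) + 2*493/(-501 + 493) = (443 - 46920055 + 42505850)/(-46) + 2*493/(-8) = -1/46*(-4413762) + 2*493*(-1/8) = 2206881/23 - 493/4 = 8816185/92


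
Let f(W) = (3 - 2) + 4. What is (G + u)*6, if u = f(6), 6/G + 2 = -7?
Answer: 26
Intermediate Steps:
G = -⅔ (G = 6/(-2 - 7) = 6/(-9) = 6*(-⅑) = -⅔ ≈ -0.66667)
f(W) = 5 (f(W) = 1 + 4 = 5)
u = 5
(G + u)*6 = (-⅔ + 5)*6 = (13/3)*6 = 26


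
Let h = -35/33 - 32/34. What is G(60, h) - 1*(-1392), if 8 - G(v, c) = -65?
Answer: 1465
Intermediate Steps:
h = -1123/561 (h = -35*1/33 - 32*1/34 = -35/33 - 16/17 = -1123/561 ≈ -2.0018)
G(v, c) = 73 (G(v, c) = 8 - 1*(-65) = 8 + 65 = 73)
G(60, h) - 1*(-1392) = 73 - 1*(-1392) = 73 + 1392 = 1465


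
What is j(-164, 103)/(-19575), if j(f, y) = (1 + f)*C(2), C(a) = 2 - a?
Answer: 0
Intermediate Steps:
j(f, y) = 0 (j(f, y) = (1 + f)*(2 - 1*2) = (1 + f)*(2 - 2) = (1 + f)*0 = 0)
j(-164, 103)/(-19575) = 0/(-19575) = 0*(-1/19575) = 0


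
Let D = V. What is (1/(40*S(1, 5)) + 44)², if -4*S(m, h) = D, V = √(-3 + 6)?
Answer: (1320 - √3)²/900 ≈ 1930.9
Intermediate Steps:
V = √3 ≈ 1.7320
D = √3 ≈ 1.7320
S(m, h) = -√3/4
(1/(40*S(1, 5)) + 44)² = (1/(40*((-√3/4))) + 44)² = ((-4*√3/3)/40 + 44)² = (-√3/30 + 44)² = (44 - √3/30)²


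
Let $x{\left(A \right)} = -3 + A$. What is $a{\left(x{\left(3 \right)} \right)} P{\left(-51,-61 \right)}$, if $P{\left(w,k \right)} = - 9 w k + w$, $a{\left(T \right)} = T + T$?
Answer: $0$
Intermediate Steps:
$a{\left(T \right)} = 2 T$
$P{\left(w,k \right)} = w - 9 k w$ ($P{\left(w,k \right)} = - 9 k w + w = w - 9 k w$)
$a{\left(x{\left(3 \right)} \right)} P{\left(-51,-61 \right)} = 2 \left(-3 + 3\right) \left(- 51 \left(1 - -549\right)\right) = 2 \cdot 0 \left(- 51 \left(1 + 549\right)\right) = 0 \left(\left(-51\right) 550\right) = 0 \left(-28050\right) = 0$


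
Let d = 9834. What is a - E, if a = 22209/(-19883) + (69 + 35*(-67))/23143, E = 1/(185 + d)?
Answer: -5603451597574/4610265583111 ≈ -1.2154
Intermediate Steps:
E = 1/10019 (E = 1/(185 + 9834) = 1/10019 ≈ 9.9810e-5)
a = -559236595/460152269 (a = 22209*(-1/19883) + (69 - 2345)*(1/23143) = -22209/19883 - 2276*1/23143 = -22209/19883 - 2276/23143 = -559236595/460152269 ≈ -1.2153)
a - E = -559236595/460152269 - 1*1/10019 = -559236595/460152269 - 1/10019 = -5603451597574/4610265583111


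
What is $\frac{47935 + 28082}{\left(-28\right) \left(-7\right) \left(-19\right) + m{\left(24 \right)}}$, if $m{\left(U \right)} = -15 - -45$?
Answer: $- \frac{76017}{3694} \approx -20.578$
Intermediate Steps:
$m{\left(U \right)} = 30$ ($m{\left(U \right)} = -15 + 45 = 30$)
$\frac{47935 + 28082}{\left(-28\right) \left(-7\right) \left(-19\right) + m{\left(24 \right)}} = \frac{47935 + 28082}{\left(-28\right) \left(-7\right) \left(-19\right) + 30} = \frac{76017}{196 \left(-19\right) + 30} = \frac{76017}{-3724 + 30} = \frac{76017}{-3694} = 76017 \left(- \frac{1}{3694}\right) = - \frac{76017}{3694}$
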